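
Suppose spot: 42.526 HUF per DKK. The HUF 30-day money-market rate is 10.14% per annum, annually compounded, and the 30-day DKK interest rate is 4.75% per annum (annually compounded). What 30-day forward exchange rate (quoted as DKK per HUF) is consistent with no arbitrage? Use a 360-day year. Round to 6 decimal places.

0.023417

T = 30/360 years.
HUF growth factor: (1 + 0.1014)^(30/360) = 1.008081.
DKK accumulates by (1 + 0.0475)^(30/360) = 1.0038747.
So F = 42.526 × 1.008081 / 1.0038747 = 42.70419 (HUF/DKK).
Quoted the other way: 1/42.70419 = 0.023417 DKK per HUF.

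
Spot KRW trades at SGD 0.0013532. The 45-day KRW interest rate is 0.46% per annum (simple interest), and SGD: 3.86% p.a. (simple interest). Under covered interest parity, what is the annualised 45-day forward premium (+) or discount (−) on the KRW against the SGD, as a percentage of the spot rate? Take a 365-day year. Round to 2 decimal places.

+3.40%

T = 45/365 years.
No-arbitrage forward: 0.0013532 × 1.0047589 / 1.0005671 = 0.0013588691 SGD/KRW.
Annualised premium = (F − S)/S × (1/T) = (0.0013588691 − 0.0013532)/0.0013532 ÷ (45/365) = 3.40%.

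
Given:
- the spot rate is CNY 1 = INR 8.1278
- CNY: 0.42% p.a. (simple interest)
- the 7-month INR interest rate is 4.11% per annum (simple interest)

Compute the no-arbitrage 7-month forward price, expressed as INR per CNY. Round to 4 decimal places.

8.3023

T = 7/12 years.
Growth of 1 INR over T: 1 + 0.0411×7/12 = 1.023975.
Growth of 1 CNY over T: 1 + 0.0042×7/12 = 1.002450.
Forward (INR per CNY) = 8.1278 × 1.023975 / 1.002450 = 8.302323.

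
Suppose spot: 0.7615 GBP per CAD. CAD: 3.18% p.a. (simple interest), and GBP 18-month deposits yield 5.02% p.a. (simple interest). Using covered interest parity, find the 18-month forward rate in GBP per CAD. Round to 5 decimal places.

T = 18/12 years.
GBP growth factor: 1 + 0.0502×18/12 = 1.075300.
CAD growth factor: 1 + 0.0318×18/12 = 1.047700.
So F = 0.7615 × 1.075300 / 1.047700 = 0.7815605 (GBP/CAD).

0.78156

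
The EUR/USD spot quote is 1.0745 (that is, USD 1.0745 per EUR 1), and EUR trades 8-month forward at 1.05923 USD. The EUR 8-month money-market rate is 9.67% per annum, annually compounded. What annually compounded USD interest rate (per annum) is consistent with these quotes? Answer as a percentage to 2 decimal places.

7.34%

T = 8/12 years.
F/S = 1.05923/1.0745 = 0.9857887 = (growth of USD) / (growth of EUR).
EUR growth factor: (1 + 0.0967)^(8/12) = 1.063470.
Hence g_USD = 1.0483567.
Annualise: 1.0483567^(12/8) − 1 = 0.073405 = 7.34%.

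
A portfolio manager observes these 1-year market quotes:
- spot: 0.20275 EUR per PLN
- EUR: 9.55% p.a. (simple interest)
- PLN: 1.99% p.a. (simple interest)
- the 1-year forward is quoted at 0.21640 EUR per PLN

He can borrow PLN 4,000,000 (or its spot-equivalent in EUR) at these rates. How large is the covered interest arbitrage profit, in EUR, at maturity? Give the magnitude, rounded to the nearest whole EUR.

T = 1 year.
Route A — deposit PLN, sell forward: 4,000,000 × 1.019900 × 0.21640 = EUR 882,825.44.
Route B — convert at spot, deposit EUR: 4,000,000 × 0.20275 × 1.095500 = EUR 888,450.50.
The quoted forward undervalues PLN, so borrow PLN, convert to EUR at spot, deposit the EUR at 9.55%, and buy PLN forward at 0.21640 to cover the loan.
The gap between the two covered legs is EUR 5,625.

EUR 5,625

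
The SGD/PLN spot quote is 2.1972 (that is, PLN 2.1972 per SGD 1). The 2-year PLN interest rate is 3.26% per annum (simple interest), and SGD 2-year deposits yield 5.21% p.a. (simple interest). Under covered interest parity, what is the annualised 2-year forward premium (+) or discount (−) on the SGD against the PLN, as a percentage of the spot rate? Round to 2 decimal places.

-1.77%

T = 2 years.
No-arbitrage forward: 2.1972 × 1.065200 / 1.104200 = 2.1195956 PLN/SGD.
(F − S)/S ÷ T = (2.1195956 − 2.1972)/2.1972/2 = -0.017660 → -1.77%.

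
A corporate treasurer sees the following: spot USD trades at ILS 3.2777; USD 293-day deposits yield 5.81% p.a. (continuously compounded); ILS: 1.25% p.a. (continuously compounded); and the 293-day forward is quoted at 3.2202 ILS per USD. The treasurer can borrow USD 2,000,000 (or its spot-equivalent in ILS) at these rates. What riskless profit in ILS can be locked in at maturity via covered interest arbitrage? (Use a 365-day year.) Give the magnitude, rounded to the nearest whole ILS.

ILS 126,380

T = 293/365 years.
Route A — deposit USD, sell forward: 2,000,000 × 1.047743892 × 3.2202 = ILS 6,747,889.76.
Route B — convert at spot, deposit ILS: 2,000,000 × 3.2777 × 1.010084758 = ILS 6,621,509.62.
The quoted forward overvalues USD, so borrow ILS, buy USD at spot, deposit the USD at 5.81%, and sell the proceeds forward at 3.2202.
Arbitrage profit = |6,747,889.76 − 6,621,509.62| = ILS 126,380.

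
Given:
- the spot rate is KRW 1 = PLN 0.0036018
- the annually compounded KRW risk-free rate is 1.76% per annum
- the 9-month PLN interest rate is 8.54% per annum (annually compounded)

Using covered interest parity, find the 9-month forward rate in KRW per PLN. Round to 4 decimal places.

T = 9/12 years.
PLN growth factor: (1 + 0.0854)^(9/12) = 1.063389488.
KRW accumulates by (1 + 0.0176)^(9/12) = 1.013171171.
Forward (PLN per KRW) = 0.0036018 × 1.063389488 / 1.013171171 = 0.00378032495.
Quoted the other way: 1/0.00378032495 = 264.5275 KRW per PLN.

264.5275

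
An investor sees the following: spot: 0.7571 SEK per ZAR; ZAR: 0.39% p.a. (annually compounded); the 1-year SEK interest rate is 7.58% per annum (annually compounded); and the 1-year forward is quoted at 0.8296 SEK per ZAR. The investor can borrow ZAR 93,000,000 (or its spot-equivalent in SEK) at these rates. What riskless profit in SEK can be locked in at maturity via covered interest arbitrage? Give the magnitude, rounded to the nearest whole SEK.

SEK 1,706,295

T = 1 year.
Route A — deposit ZAR, sell forward: 93,000,000 × 1.003900 × 0.8296 = SEK 77,453,695.92.
Route B — convert at spot, deposit SEK: 93,000,000 × 0.7571 × 1.075800 = SEK 75,747,400.74.
The quoted forward overvalues ZAR, so borrow SEK, buy ZAR at spot, deposit the ZAR at 0.39%, and sell the proceeds forward at 0.8296.
The gap between the two covered legs is SEK 1,706,295.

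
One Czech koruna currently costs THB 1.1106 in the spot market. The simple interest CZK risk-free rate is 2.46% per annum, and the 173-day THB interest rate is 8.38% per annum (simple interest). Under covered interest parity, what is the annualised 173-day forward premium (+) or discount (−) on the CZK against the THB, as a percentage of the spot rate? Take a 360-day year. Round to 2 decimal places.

+5.85%

T = 173/360 years.
CIP forward (THB per CZK) = 1.1106 × 1.0402706/1.0118217 = 1.1418262.
Annualised premium = (F − S)/S × (1/T) = (1.1418262 − 1.1106)/1.1106 ÷ (173/360) = 5.85%.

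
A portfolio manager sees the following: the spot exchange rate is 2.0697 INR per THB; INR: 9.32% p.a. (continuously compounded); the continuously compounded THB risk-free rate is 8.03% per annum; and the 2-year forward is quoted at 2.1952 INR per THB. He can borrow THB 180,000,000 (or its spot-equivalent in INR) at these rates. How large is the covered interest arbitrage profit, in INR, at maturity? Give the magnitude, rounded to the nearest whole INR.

INR 15,092,480

T = 2 years.
Invest the THB and cover forward: 180,000,000 × 1.17421518879 × 2.1952 = INR 463,974,692.84.
Convert at spot and invest in INR: 180,000,000 × 2.0697 × 1.20490412565 = INR 448,882,212.39.
The quoted forward overvalues THB, so borrow INR, buy THB at spot, deposit the THB at 8.03%, and sell the proceeds forward at 2.1952.
The gap between the two covered legs is INR 15,092,480.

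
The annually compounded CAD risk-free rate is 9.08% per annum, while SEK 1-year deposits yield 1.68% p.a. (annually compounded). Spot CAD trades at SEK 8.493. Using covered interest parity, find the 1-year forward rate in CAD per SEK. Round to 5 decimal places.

T = 1 year.
SEK accumulates by (1 + 0.0168)^1 = 1.016800.
CAD accumulates by (1 + 0.0908)^1 = 1.090800.
CIP: F = S · (grow SEK)/(grow CAD) = 8.493 × 1.016800/1.090800 = 7.916834 SEK per CAD.
Invert for CAD per SEK: 1 / 7.916834 = 0.12631.

0.12631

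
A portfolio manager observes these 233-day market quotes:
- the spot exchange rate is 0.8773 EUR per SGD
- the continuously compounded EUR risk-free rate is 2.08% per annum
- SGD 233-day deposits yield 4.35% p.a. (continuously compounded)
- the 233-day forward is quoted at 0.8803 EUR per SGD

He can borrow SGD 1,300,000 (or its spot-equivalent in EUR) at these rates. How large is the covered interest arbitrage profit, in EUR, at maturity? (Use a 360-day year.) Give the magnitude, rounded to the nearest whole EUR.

EUR 21,120

T = 233/360 years.
Invest the SGD and cover forward: 1,300,000 × 1.028554241 × 0.8803 = EUR 1,177,067.19.
Convert at spot and invest in EUR: 1,300,000 × 0.8773 × 1.013553246 = EUR 1,155,947.34.
The quoted forward overvalues SGD, so borrow EUR, buy SGD at spot, deposit the SGD at 4.35%, and sell the proceeds forward at 0.8803.
The gap between the two covered legs is EUR 21,120.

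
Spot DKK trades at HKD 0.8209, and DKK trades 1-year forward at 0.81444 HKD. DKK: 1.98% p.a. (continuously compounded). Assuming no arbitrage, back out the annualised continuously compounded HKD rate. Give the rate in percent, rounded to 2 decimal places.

1.19%

T = 1 year.
F/S = 0.81444/0.8209 = 0.9921306 = (growth of HKD) / (growth of DKK).
DKK growth factor: e^(0.0198×1) = 1.0199973.
Hence g_HKD = 1.0119705.
Take logs: ln 1.0119705 / 1 = 0.011899, so 1.19%.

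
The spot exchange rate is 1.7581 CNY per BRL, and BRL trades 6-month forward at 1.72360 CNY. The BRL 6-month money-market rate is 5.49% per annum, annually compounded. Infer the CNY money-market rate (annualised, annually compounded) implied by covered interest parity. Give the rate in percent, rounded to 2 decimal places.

T = 6/12 years.
F/S = 1.7236/1.7581 = 0.9803765 = (growth of CNY) / (growth of BRL).
BRL growth factor: (1 + 0.0549)^(6/12) = 1.0270832.
That pins the CNY growth at 1.0069282.
Annualise: 1.0069282^(12/6) − 1 = 0.013904 = 1.39%.

1.39%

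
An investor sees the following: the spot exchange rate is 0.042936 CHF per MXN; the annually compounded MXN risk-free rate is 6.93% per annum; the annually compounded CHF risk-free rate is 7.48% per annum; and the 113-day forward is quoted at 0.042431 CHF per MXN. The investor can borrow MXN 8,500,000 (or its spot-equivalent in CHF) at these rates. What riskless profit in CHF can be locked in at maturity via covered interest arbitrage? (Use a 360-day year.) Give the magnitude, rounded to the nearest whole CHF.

CHF 4,984

T = 113/360 years.
Route A — deposit MXN, sell forward: 8,500,000 × 1.02125461 × 0.042431 = CHF 368,329.26.
Route B — convert at spot, deposit CHF: 8,500,000 × 0.042936 × 1.02290053 = CHF 373,313.69.
The quoted forward undervalues MXN, so borrow MXN, convert to CHF at spot, deposit the CHF at 7.48%, and buy MXN forward at 0.042431 to cover the loan.
Arbitrage profit = |368,329.26 − 373,313.69| = CHF 4,984.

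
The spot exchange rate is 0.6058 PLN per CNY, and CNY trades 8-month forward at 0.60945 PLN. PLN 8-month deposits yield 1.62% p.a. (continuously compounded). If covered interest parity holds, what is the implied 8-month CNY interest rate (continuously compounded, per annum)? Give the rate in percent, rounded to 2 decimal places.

0.72%

T = 8/12 years.
By CIP, F/S equals the PLN-to-CNY growth ratio: 0.60945/0.6058 = 1.0060251.
PLN growth factor: e^(0.0162×8/12) = 1.0108585.
So the CNY growth factor = 1.0048045.
r = ln(1.0048045)/(8/12) = 0.007189 → 0.72%.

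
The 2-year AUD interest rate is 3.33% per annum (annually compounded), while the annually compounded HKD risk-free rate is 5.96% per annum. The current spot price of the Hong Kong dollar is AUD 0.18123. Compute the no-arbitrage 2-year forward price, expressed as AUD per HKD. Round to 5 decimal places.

0.17235

T = 2 years.
AUD growth factor: (1 + 0.0333)^2 = 1.0677089.
Growth of 1 HKD over T: (1 + 0.0596)^2 = 1.1227522.
So F = 0.18123 × 1.0677089 / 1.1227522 = 0.1723451 (AUD/HKD).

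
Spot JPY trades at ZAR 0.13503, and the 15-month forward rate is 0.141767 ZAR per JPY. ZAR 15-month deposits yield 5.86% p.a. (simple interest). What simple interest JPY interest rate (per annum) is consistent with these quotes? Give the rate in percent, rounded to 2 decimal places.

T = 15/12 years.
By CIP, F/S equals the ZAR-to-JPY growth ratio: 0.141767/0.13503 = 1.0498926.
ZAR growth factor: 1 + 0.0586×15/12 = 1.073250.
Hence g_JPY = 1.0222474.
r = (1.0222474 − 1)/(15/12) = 0.017798 → 1.78%.

1.78%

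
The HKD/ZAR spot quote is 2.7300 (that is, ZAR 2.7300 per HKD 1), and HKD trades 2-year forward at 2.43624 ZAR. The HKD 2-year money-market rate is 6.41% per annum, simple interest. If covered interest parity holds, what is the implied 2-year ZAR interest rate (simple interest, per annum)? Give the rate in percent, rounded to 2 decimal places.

T = 2 years.
F/S = 2.43624/2.73 = 0.8923956 = (growth of ZAR) / (growth of HKD).
The HKD side grows by 1 + 0.0641×2 = 1.128200.
Hence g_ZAR = 1.0068007.
(1.0068007 − 1)/T = 0.003400, i.e. 0.34%.

0.34%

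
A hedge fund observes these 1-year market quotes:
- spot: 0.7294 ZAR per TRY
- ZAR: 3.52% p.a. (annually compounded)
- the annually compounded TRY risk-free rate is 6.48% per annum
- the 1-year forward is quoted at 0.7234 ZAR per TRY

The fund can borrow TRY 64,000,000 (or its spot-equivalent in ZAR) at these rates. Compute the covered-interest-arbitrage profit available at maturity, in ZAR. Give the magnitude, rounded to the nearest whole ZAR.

T = 1 year.
Route A — deposit TRY, sell forward: 64,000,000 × 1.064800 × 0.7234 = ZAR 49,297,684.48.
Route B — convert at spot, deposit ZAR: 64,000,000 × 0.7294 × 1.035200 = ZAR 48,324,792.32.
The quoted forward overvalues TRY, so borrow ZAR, buy TRY at spot, deposit the TRY at 6.48%, and sell the proceeds forward at 0.7234.
The gap between the two covered legs is ZAR 972,892.

ZAR 972,892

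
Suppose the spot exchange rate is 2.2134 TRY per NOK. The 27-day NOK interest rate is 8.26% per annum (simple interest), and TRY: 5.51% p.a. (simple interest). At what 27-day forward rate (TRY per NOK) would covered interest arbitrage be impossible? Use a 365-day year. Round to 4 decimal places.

2.2089

T = 27/365 years.
TRY growth factor: 1 + 0.0551×27/365 = 1.0040759.
NOK growth factor: 1 + 0.0826×27/365 = 1.0061101.
So F = 2.2134 × 1.0040759 / 1.0061101 = 2.208925 (TRY/NOK).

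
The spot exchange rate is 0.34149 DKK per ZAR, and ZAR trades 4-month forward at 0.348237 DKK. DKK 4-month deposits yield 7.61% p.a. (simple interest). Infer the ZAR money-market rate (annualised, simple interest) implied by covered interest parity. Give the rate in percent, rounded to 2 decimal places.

1.65%

T = 4/12 years.
CIP gives F = S · g_DKK/g_ZAR, so g_DKK/g_ZAR = 0.348237/0.34149 = 1.0197575.
DKK growth factor: 1 + 0.0761×4/12 = 1.0253667.
That pins the ZAR growth at 1.0055005.
(1.0055005 − 1)/T = 0.016501, i.e. 1.65%.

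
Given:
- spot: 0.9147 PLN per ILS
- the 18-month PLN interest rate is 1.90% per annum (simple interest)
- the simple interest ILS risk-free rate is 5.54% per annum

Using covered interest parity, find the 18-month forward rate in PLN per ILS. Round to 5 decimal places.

0.86859

T = 18/12 years.
PLN accumulates by 1 + 0.0190×18/12 = 1.028500.
Growth of 1 ILS over T: 1 + 0.0554×18/12 = 1.083100.
So F = 0.9147 × 1.028500 / 1.083100 = 0.8685892 (PLN/ILS).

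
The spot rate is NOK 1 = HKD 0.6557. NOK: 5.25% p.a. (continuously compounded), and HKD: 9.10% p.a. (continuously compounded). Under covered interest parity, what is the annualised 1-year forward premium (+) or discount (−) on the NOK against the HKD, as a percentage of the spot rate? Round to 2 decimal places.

+3.93%

T = 1 year.
CIP forward (HKD per NOK) = 0.6557 × 1.095269/1.0539026 = 0.6814367.
Annualised premium = (F − S)/S × (1/T) = (0.6814367 − 0.6557)/0.6557 ÷ 1 = 3.93%.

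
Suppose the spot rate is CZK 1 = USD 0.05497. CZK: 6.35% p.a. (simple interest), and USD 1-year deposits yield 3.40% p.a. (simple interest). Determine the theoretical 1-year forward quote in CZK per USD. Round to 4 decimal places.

T = 1 year.
Growth of 1 USD over T: 1 + 0.0340×1 = 1.034000.
Growth of 1 CZK over T: 1 + 0.0635×1 = 1.063500.
So F = 0.05497 × 1.034000 / 1.063500 = 0.053445209 (USD/CZK).
Invert for CZK per USD: 1 / 0.053445209 = 18.7108.

18.7108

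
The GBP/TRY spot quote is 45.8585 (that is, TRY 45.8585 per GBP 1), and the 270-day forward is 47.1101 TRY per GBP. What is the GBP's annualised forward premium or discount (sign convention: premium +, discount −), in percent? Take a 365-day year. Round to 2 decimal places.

T = 270/365 years.
(F − S)/S = (47.1101 − 45.8585)/45.8585 = 0.0272927.
×(1/T) gives 3.69% p.a.

+3.69%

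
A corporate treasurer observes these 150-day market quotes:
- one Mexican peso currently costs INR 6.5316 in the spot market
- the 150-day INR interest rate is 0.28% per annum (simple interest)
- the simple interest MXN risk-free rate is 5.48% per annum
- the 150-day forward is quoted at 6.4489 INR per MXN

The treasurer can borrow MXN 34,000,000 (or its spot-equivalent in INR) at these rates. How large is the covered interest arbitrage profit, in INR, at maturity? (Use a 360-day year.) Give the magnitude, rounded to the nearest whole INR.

T = 150/360 years.
Invest the MXN and cover forward: 34,000,000 × 1.02283333333 × 6.4489 = INR 224,269,096.03.
Convert at spot and invest in INR: 34,000,000 × 6.5316 × 1.00116666667 = INR 222,333,486.80.
The quoted forward overvalues MXN, so borrow INR, buy MXN at spot, deposit the MXN at 5.48%, and sell the proceeds forward at 6.4489.
Arbitrage profit = |224,269,096.03 − 222,333,486.80| = INR 1,935,609.

INR 1,935,609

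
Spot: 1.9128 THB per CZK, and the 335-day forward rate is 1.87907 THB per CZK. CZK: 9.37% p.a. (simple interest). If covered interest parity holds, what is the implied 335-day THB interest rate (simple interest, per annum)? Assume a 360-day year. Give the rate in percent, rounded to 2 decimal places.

7.31%

T = 335/360 years.
CIP gives F = S · g_THB/g_CZK, so g_THB/g_CZK = 1.87907/1.9128 = 0.9823662.
The CZK side grows by 1 + 0.0937×335/360 = 1.0871931.
Hence g_THB = 1.0680218.
r = (1.0680218 − 1)/(335/360) = 0.073098 → 7.31%.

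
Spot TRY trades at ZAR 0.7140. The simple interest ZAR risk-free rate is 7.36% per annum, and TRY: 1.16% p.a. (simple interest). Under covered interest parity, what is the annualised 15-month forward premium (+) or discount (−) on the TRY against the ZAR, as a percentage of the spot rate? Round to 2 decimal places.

+6.11%

T = 15/12 years.
No-arbitrage forward: 0.714 × 1.092000 / 1.014500 = 0.7685441 ZAR/TRY.
(F − S)/S ÷ T = (0.7685441 − 0.714)/0.714/(15/12) = 0.061114 → 6.11%.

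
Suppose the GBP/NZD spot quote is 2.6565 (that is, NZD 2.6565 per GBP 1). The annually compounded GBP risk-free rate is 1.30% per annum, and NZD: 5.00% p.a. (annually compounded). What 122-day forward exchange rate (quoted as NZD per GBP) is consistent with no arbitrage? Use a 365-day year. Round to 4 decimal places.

T = 122/365 years.
NZD accumulates by (1 + 0.0500)^(122/365) = 1.0164416.
GBP accumulates by (1 + 0.0130)^(122/365) = 1.0043265.
So F = 2.6565 × 1.0164416 / 1.0043265 = 2.688545 (NZD/GBP).

2.6885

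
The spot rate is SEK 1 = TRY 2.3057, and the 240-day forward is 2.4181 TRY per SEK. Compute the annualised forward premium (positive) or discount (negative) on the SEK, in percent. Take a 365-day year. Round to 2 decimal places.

T = 240/365 years.
SEK trades forward at +4.87488% vs spot over the period.
Per annum: 0.0487488 / (240/365) = 0.074139 = 7.41%.

+7.41%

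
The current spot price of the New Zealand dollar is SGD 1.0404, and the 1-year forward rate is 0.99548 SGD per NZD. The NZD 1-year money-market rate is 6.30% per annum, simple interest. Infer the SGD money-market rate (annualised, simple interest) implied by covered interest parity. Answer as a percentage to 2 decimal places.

1.71%

T = 1 year.
F/S = 0.99548/1.0404 = 0.9568243 = (growth of SGD) / (growth of NZD).
The NZD side grows by 1 + 0.0630×1 = 1.063000.
That pins the SGD growth at 1.0171042.
(1.0171042 − 1)/T = 0.017104, i.e. 1.71%.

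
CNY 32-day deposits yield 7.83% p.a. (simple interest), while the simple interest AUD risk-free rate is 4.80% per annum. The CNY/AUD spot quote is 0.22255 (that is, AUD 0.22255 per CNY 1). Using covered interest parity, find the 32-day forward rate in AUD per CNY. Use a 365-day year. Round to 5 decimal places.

0.22196

T = 32/365 years.
AUD accumulates by 1 + 0.0480×32/365 = 1.0042082.
CNY growth factor: 1 + 0.0783×32/365 = 1.0068647.
So F = 0.22255 × 1.0042082 / 1.0068647 = 0.2219628 (AUD/CNY).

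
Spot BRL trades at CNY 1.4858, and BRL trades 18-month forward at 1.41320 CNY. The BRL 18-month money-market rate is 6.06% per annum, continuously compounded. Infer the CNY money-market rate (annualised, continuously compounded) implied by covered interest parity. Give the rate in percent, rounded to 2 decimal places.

T = 18/12 years.
By CIP, F/S equals the CNY-to-BRL growth ratio: 1.4132/1.4858 = 0.9511374.
The BRL side grows by e^(0.0606×18/12) = 1.0951595.
Hence g_CNY = 1.0416472.
Take logs: ln 1.0416472 / (18/12) = 0.027202, so 2.72%.

2.72%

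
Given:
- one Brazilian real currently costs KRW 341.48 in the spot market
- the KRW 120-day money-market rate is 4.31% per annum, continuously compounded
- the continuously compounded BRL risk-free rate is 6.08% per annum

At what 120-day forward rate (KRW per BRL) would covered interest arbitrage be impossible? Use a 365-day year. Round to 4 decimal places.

T = 120/365 years.
KRW accumulates by e^(0.0431×120/365) = 1.014270731.
Growth of 1 BRL over T: e^(0.0608×120/365) = 1.02019016.
Forward (KRW per BRL) = 341.48 × 1.014270731 / 1.02019016 = 339.498637.

339.4986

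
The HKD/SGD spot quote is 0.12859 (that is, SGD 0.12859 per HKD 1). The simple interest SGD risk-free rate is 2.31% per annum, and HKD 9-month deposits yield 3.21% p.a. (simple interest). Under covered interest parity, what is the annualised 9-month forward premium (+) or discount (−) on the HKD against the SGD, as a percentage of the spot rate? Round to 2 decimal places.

-0.88%

T = 9/12 years.
No-arbitrage forward: 0.12859 × 1.017325 / 1.024075 = 0.12774242 SGD/HKD.
Annualised premium = (F − S)/S × (1/T) = (0.12774242 − 0.12859)/0.12859 ÷ (9/12) = -0.88%.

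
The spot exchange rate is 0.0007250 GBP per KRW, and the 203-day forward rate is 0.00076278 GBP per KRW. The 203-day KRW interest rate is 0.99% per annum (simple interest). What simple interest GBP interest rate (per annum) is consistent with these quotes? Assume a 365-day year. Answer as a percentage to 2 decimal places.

10.41%

T = 203/365 years.
F/S = 0.00076278/0.000725 = 1.0521103 = (growth of GBP) / (growth of KRW).
The KRW side grows by 1 + 0.0099×203/365 = 1.005506.
So the GBP growth factor = 1.0579032.
r = (1.0579032 − 1)/(203/365) = 0.104112 → 10.41%.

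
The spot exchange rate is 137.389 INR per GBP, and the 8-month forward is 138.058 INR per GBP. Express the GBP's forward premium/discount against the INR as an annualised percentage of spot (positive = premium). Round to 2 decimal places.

+0.73%

T = 8/12 years.
(F − S)/S = (138.058 − 137.389)/137.389 = 0.0048694.
Per annum: 0.0048694 / (8/12) = 0.007304 = 0.73%.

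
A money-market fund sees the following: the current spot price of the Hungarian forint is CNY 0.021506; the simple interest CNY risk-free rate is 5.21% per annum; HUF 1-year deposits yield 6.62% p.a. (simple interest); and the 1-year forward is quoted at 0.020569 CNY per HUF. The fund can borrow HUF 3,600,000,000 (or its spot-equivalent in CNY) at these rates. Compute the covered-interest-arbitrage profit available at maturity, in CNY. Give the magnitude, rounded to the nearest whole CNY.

T = 1 year.
Route A — deposit HUF, sell forward: 3,600,000,000 × 1.066200 × 0.020569 = CNY 78,950,404.08.
Route B — convert at spot, deposit CNY: 3,600,000,000 × 0.021506 × 1.052100 = CNY 81,455,265.36.
The quoted forward undervalues HUF, so borrow HUF, convert to CNY at spot, deposit the CNY at 5.21%, and buy HUF forward at 0.020569 to cover the loan.
Arbitrage profit = |78,950,404.08 − 81,455,265.36| = CNY 2,504,861.

CNY 2,504,861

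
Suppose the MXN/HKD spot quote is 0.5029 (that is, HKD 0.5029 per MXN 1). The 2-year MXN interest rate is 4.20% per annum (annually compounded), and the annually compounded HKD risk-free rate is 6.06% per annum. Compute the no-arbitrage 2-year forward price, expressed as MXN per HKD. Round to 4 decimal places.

T = 2 years.
HKD accumulates by (1 + 0.0606)^2 = 1.1248724.
MXN accumulates by (1 + 0.0420)^2 = 1.085764.
CIP: F = S · (grow HKD)/(grow MXN) = 0.5029 × 1.1248724/1.085764 = 0.5210141 HKD per MXN.
Invert for MXN per HKD: 1 / 0.5210141 = 1.9193.

1.9193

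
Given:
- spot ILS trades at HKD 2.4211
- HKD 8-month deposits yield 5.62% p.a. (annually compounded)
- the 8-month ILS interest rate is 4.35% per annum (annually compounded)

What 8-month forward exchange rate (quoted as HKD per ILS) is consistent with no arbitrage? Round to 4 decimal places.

2.4407

T = 8/12 years.
Growth of 1 HKD over T: (1 + 0.0562)^(8/12) = 1.0371242.
ILS growth factor: (1 + 0.0435)^(8/12) = 1.0287937.
So F = 2.4211 × 1.0371242 / 1.0287937 = 2.440704 (HKD/ILS).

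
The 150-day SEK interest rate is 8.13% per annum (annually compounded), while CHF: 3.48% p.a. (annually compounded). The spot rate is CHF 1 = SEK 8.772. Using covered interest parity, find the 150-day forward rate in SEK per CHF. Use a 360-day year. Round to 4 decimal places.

T = 150/360 years.
SEK growth factor: (1 + 0.0813)^(150/360) = 1.0331045.
CHF growth factor: (1 + 0.0348)^(150/360) = 1.0143555.
CIP: F = S · (grow SEK)/(grow CHF) = 8.772 × 1.0331045/1.0143555 = 8.934139 SEK per CHF.

8.9341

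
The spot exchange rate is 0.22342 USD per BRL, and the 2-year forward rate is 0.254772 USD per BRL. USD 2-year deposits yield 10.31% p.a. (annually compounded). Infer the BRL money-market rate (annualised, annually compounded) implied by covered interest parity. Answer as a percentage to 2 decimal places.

T = 2 years.
CIP gives F = S · g_USD/g_BRL, so g_USD/g_BRL = 0.254772/0.22342 = 1.1403276.
The USD side grows by (1 + 0.1031)^2 = 1.2168296.
Hence g_BRL = 1.0670877.
r = 1.0670877^(1/2) − 1 = 0.032999 → 3.30%.

3.30%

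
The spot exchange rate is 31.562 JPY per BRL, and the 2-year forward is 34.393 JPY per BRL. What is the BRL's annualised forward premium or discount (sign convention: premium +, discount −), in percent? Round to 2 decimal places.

T = 2 years.
BRL trades forward at +8.96965% vs spot over the period.
×(1/T) gives 4.48% p.a.

+4.48%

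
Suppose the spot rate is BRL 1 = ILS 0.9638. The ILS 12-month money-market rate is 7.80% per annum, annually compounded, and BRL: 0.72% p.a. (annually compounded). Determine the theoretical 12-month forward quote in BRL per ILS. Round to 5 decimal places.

0.96942

T = 1 year.
Growth of 1 ILS over T: (1 + 0.0780)^1 = 1.078000.
Growth of 1 BRL over T: (1 + 0.0072)^1 = 1.007200.
So F = 0.9638 × 1.078000 / 1.007200 = 1.031549 (ILS/BRL).
Quoted the other way: 1/1.031549 = 0.96942 BRL per ILS.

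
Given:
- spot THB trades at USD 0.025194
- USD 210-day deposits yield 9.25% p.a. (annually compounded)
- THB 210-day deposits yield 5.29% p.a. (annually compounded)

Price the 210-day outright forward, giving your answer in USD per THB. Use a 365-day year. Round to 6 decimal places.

T = 210/365 years.
USD growth factor: (1 + 0.0925)^(210/365) = 1.0522174.
THB growth factor: (1 + 0.0529)^(210/365) = 1.0301021.
Forward (USD per THB) = 0.025194 × 1.0522174 / 1.0301021 = 0.02573489.

0.025735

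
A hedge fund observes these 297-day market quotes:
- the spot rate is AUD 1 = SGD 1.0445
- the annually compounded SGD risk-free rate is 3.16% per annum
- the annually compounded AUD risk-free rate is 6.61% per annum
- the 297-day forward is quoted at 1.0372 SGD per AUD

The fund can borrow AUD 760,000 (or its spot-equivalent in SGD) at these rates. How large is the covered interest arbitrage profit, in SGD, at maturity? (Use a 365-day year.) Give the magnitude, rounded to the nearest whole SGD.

T = 297/365 years.
Keep in AUD, deliver into the forward: 760,000·1.05346266·1.0372 = SGD 830,415.12.
Swap to SGD now, deposit: 760,000·1.0445·1.02563812 = SGD 814,172.05.
The quoted forward overvalues AUD, so borrow SGD, buy AUD at spot, deposit the AUD at 6.61%, and sell the proceeds forward at 1.0372.
Profit = 830,415.12 − 814,172.05 = SGD 16,243.

SGD 16,243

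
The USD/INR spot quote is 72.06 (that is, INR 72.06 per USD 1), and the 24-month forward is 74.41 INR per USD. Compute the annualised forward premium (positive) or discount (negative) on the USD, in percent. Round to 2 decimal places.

+1.63%

T = 2 years.
Period premium: (74.41 − 72.06)/72.06 = 0.0326117.
Per annum: 0.0326117 / 2 = 0.016306 = 1.63%.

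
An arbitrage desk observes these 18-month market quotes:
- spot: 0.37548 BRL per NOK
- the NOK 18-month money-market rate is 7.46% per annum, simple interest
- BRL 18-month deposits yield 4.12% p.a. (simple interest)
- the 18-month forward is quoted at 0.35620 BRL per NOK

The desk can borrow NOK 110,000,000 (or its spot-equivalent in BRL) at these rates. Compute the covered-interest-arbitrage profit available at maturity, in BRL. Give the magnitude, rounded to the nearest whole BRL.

T = 18/12 years.
Keep in NOK, deliver into the forward: 110,000,000·1.111900·0.35620 = BRL 43,566,465.80.
Swap to BRL now, deposit: 110,000,000·0.37548·1.061800 = BRL 43,855,313.04.
The quoted forward undervalues NOK, so borrow NOK, convert to BRL at spot, deposit the BRL at 4.12%, and buy NOK forward at 0.35620 to cover the loan.
The gap between the two covered legs is BRL 288,847.

BRL 288,847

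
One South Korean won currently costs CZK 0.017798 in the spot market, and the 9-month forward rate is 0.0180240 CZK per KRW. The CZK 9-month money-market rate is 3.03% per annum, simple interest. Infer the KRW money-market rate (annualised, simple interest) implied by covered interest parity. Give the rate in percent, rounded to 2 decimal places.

1.32%

T = 9/12 years.
F/S = 0.018024/0.017798 = 1.0126981 = (growth of CZK) / (growth of KRW).
CZK growth factor: 1 + 0.0303×9/12 = 1.022725.
That pins the KRW growth at 1.0099012.
(1.0099012 − 1)/T = 0.013202, i.e. 1.32%.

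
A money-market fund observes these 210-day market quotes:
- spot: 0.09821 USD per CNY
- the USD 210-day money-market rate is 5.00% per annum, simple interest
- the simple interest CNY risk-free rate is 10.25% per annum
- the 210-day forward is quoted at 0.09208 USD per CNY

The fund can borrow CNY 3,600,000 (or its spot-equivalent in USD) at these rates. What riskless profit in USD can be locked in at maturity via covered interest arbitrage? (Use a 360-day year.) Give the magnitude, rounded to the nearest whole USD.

USD 12,560

T = 210/360 years.
Keep in CNY, deliver into the forward: 3,600,000·1.05979167·0.09208 = USD 351,308.22.
Swap to USD now, deposit: 3,600,000·0.09821·1.02916667 = USD 363,868.05.
The quoted forward undervalues CNY, so borrow CNY, convert to USD at spot, deposit the USD at 5.00%, and buy CNY forward at 0.09208 to cover the loan.
Profit = 363,868.05 − 351,308.22 = USD 12,560.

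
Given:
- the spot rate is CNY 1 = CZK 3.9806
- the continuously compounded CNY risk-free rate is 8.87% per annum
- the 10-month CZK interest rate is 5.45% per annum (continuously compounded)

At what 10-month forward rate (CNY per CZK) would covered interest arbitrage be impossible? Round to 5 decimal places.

0.25848

T = 10/12 years.
CZK accumulates by e^(0.0545×10/12) = 1.0464638.
CNY accumulates by e^(0.0887×10/12) = 1.0767171.
Forward (CZK per CNY) = 3.9806 × 1.0464638 / 1.0767171 = 3.868754.
Invert for CNY per CZK: 1 / 3.868754 = 0.25848.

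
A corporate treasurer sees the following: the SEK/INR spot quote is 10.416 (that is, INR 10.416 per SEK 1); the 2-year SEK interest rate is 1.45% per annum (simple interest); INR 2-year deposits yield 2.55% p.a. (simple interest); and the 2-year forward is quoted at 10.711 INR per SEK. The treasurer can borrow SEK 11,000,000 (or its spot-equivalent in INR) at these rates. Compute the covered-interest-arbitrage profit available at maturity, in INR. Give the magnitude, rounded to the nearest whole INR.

INR 818,433

T = 2 years.
Invest the SEK and cover forward: 11,000,000 × 1.029000 × 10.711 = INR 121,237,809.00.
Convert at spot and invest in INR: 11,000,000 × 10.416 × 1.051000 = INR 120,419,376.00.
The quoted forward overvalues SEK, so borrow INR, buy SEK at spot, deposit the SEK at 1.45%, and sell the proceeds forward at 10.711.
Arbitrage profit = |121,237,809.00 − 120,419,376.00| = INR 818,433.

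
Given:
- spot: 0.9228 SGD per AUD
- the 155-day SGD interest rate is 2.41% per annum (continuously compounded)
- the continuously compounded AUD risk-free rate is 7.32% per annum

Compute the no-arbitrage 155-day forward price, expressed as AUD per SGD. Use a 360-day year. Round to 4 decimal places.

1.1068

T = 155/360 years.
SGD accumulates by e^(0.0241×155/360) = 1.0104304.
AUD growth factor: e^(0.0732×155/360) = 1.0320186.
CIP: F = S · (grow SGD)/(grow AUD) = 0.9228 × 1.0104304/1.0320186 = 0.9034965 SGD per AUD.
Invert for AUD per SGD: 1 / 0.9034965 = 1.1068.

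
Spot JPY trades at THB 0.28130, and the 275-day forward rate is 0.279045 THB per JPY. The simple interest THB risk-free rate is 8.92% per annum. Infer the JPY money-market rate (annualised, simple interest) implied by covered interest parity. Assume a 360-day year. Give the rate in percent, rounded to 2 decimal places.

T = 275/360 years.
F/S = 0.279045/0.2813 = 0.9919836 = (growth of THB) / (growth of JPY).
THB growth factor: 1 + 0.0892×275/360 = 1.0681389.
Hence g_JPY = 1.0767707.
r = (1.0767707 − 1)/(275/360) = 0.100500 → 10.05%.

10.05%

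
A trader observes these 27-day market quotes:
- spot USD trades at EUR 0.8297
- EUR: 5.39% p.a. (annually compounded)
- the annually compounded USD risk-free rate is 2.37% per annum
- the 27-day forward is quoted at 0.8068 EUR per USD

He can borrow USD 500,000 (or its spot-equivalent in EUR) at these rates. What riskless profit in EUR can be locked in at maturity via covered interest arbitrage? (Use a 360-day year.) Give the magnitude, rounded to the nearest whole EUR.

EUR 12,377

T = 27/360 years.
Keep in USD, deliver into the forward: 500,000·1.00175831·0.8068 = EUR 404,109.30.
Swap to EUR now, deposit: 500,000·0.8297·1.00394508 = EUR 416,486.62.
The quoted forward undervalues USD, so borrow USD, convert to EUR at spot, deposit the EUR at 5.39%, and buy USD forward at 0.8068 to cover the loan.
The gap between the two covered legs is EUR 12,377.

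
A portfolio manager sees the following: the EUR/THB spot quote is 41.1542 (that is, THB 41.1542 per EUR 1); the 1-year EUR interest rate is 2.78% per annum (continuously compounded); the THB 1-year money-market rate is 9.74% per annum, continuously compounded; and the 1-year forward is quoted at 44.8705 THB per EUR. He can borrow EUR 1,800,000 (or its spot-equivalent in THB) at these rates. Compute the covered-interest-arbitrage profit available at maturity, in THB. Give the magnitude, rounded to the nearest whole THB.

T = 1 year.
Route A — deposit EUR, sell forward: 1,800,000 × 1.0281900259 × 44.8705 = THB 83,043,721.00.
Route B — convert at spot, deposit THB: 1,800,000 × 41.1542 × 1.1023012059 = THB 81,655,783.72.
The quoted forward overvalues EUR, so borrow THB, buy EUR at spot, deposit the EUR at 2.78%, and sell the proceeds forward at 44.8705.
The gap between the two covered legs is THB 1,387,937.

THB 1,387,937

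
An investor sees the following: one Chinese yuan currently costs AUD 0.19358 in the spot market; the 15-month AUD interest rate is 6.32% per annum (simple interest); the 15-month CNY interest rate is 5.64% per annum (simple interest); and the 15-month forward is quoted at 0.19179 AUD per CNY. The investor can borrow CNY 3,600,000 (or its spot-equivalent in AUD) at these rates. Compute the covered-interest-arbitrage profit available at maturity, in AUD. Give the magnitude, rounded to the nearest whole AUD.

T = 15/12 years.
Keep in CNY, deliver into the forward: 3,600,000·1.070500·0.19179 = AUD 739,120.30.
Swap to AUD now, deposit: 3,600,000·0.19358·1.079000 = AUD 751,942.15.
The quoted forward undervalues CNY, so borrow CNY, convert to AUD at spot, deposit the AUD at 6.32%, and buy CNY forward at 0.19179 to cover the loan.
Profit = 751,942.15 − 739,120.30 = AUD 12,822.

AUD 12,822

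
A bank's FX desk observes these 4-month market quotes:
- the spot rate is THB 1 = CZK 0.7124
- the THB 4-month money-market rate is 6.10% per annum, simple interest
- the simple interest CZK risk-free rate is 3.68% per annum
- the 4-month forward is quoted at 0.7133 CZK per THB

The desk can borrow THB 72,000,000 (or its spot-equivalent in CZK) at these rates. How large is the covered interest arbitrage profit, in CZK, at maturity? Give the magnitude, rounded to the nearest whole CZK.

CZK 479,880

T = 4/12 years.
Route A — deposit THB, sell forward: 72,000,000 × 1.0203333333 × 0.7133 = CZK 52,401,871.20.
Route B — convert at spot, deposit CZK: 72,000,000 × 0.7124 × 1.0122666667 = CZK 51,921,991.68.
The quoted forward overvalues THB, so borrow CZK, buy THB at spot, deposit the THB at 6.10%, and sell the proceeds forward at 0.7133.
Arbitrage profit = |52,401,871.20 − 51,921,991.68| = CZK 479,880.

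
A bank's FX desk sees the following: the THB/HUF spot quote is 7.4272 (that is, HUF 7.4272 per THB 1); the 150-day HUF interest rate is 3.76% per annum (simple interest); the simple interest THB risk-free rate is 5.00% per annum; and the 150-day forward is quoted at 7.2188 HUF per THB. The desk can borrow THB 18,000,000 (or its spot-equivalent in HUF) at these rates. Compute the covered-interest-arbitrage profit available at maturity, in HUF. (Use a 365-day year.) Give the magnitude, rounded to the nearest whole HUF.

T = 150/365 years.
Route A — deposit THB, sell forward: 18,000,000 × 1.02054794521 × 7.2188 = HUF 132,608,367.12.
Route B — convert at spot, deposit HUF: 18,000,000 × 7.4272 × 1.01545205479 = HUF 135,755,379.02.
The quoted forward undervalues THB, so borrow THB, convert to HUF at spot, deposit the HUF at 3.76%, and buy THB forward at 7.2188 to cover the loan.
Profit = 135,755,379.02 − 132,608,367.12 = HUF 3,147,012.

HUF 3,147,012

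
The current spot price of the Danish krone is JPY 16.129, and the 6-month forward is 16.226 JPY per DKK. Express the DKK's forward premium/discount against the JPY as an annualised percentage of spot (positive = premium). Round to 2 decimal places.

T = 6/12 years.
(F − S)/S = (16.226 − 16.129)/16.129 = 0.0060140.
Annualise by dividing by T: 0.0060140 / (6/12) = 0.012028 → 1.20%.

+1.20%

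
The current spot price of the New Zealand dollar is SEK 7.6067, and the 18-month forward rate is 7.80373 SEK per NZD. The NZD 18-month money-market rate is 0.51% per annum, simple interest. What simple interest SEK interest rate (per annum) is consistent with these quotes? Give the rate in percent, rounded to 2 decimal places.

2.25%

T = 18/12 years.
By CIP, F/S equals the SEK-to-NZD growth ratio: 7.80373/7.6067 = 1.0259022.
NZD growth factor: 1 + 0.0051×18/12 = 1.007650.
So the SEK growth factor = 1.0337504.
r = (1.0337504 − 1)/(18/12) = 0.022500 → 2.25%.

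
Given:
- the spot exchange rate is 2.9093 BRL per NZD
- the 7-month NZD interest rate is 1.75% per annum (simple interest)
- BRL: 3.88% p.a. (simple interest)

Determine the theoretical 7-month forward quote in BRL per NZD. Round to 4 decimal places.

2.9451

T = 7/12 years.
BRL growth factor: 1 + 0.0388×7/12 = 1.0226333.
Growth of 1 NZD over T: 1 + 0.0175×7/12 = 1.0102083.
So F = 2.9093 × 1.0226333 / 1.0102083 = 2.945083 (BRL/NZD).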